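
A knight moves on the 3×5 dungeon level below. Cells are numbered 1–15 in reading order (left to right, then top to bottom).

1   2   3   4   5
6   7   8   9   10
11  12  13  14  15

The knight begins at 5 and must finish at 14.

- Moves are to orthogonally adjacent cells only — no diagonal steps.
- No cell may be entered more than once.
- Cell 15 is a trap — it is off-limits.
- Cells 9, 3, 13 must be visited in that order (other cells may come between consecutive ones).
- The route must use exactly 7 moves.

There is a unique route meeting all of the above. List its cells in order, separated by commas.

5, 10, 9, 4, 3, 8, 13, 14

The waypoints must appear in the order 9, 3, 13, with no cell reused.
Route from 5: down 1 to 10, left 1 to 9, up 1 to 4, left 1 to 3, down 2 to 13, right 1 to 14 — 7 moves in all.
Check: order respected (9 at step 2, 3 at step 4, 13 at step 6); 7 moves as required.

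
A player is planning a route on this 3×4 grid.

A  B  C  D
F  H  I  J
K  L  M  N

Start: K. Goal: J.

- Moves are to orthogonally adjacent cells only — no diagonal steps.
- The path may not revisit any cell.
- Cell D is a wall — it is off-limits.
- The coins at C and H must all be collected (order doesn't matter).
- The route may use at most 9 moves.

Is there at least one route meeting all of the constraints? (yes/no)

yes

One route that works: K → F → H → B → C → I → J.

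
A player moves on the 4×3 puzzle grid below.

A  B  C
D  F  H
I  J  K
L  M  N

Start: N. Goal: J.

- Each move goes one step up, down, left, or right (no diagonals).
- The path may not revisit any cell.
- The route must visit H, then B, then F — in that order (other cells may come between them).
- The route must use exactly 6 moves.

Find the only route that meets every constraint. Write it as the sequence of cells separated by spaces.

The waypoints must appear in the order H, B, F, with no cell reused.
Route from N: 3× up (reaching C), left to B, 2× down (reaching J) — 6 moves in all.
Check: order respected (H at step 2, B at step 4, F at step 5); 6 moves as required.

N K H C B F J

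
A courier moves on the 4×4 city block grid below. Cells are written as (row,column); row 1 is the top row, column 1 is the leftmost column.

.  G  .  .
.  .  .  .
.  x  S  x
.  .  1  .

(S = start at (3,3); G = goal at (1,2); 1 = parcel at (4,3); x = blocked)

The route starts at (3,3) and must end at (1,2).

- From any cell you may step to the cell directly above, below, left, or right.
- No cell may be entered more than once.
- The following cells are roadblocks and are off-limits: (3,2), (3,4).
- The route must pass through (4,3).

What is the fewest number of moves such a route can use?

7

Any route passes through (4,3) somewhere between (3,3) and (1,2). Summing Manhattan distances along the two legs ((3,3) → (4,3) → (1,2)) gives a lower bound of 1 + 4 = 5 moves.
The shortest route satisfying every rule uses 7 moves: (3,3) → (4,3) → (4,2) → (4,1) → (3,1) → (2,1) → (1,1) → (1,2).
The no-revisit rule (legs can't share cells) pushes the minimum above the 5-move bound; an exhaustive check rules out every length from 5 to 6, leaving 7 as the minimum.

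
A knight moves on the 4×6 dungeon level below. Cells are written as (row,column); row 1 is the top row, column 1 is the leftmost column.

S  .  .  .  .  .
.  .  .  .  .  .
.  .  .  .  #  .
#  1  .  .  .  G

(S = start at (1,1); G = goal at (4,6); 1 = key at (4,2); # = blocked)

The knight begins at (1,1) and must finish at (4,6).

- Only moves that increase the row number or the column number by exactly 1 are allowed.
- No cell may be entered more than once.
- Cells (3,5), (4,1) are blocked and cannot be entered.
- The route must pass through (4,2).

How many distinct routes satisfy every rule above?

A right/down-only route from (1,1) to (4,6) makes exactly 3 down-moves and 5 right-moves in some order.
With no other constraints that would be C(8,3) = 56 routes.
Split at (4,2) and multiply the segment counts (each segment already excludes blocked cells): (1,1)→(4,2): 3; (4,2)→(4,6): 1; product = 3.
That gives 3 routes.

3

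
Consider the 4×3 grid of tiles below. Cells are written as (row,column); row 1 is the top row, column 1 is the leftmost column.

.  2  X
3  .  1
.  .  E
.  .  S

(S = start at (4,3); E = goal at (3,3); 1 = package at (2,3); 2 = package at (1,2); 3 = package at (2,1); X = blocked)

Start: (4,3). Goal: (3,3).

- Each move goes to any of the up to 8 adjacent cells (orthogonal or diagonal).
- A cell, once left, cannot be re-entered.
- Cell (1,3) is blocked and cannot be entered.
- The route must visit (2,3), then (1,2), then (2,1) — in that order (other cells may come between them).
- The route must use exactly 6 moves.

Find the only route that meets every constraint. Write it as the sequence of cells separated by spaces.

The waypoints must appear in the order (2,3), (1,2), (2,1), with no cell reused.
Route from (4,3): up-left 1 to (3,2), up-right 1 to (2,3), up-left 1 to (1,2), down-left 1 to (2,1), right 1 to (2,2), down-right 1 to (3,3) — 6 moves in all.
Check: order respected (1 at step 2, 2 at step 3, 3 at step 4); 6 moves as required.

(4,3) (3,2) (2,3) (1,2) (2,1) (2,2) (3,3)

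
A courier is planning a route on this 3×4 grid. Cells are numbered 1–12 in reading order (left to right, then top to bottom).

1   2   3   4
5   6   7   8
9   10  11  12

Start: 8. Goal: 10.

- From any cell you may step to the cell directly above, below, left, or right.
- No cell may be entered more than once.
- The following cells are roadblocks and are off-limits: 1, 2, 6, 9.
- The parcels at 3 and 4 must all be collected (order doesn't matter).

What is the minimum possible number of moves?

5

Any route passes through 3 and 4 in some order between 8 and 10. Summing Manhattan distances along each leg and taking the cheapest ordering (8 → 4 → 3 → 10) gives a lower bound of 1 + 1 + 3 = 5 moves.
A route of 5 moves achieves this: 8 → 4 → 3 → 7 → 11 → 10.
Since 5 matches the lower bound, it is optimal.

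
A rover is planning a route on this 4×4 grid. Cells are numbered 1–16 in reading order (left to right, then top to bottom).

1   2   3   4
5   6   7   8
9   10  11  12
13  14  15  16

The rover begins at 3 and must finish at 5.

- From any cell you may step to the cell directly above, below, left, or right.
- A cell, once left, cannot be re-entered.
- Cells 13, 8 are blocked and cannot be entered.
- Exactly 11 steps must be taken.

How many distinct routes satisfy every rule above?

Need simple routes of exactly 11 moves from 3 to 5 (Manhattan distance 3, so 4 moves are spent on a detour and 4 undoing it).
Enumerating: 3 7 11 12 16 15 14 10 6 2 1 5 | 3 2 6 7 11 12 16 15 14 10 9 5.
That gives 2 routes.

2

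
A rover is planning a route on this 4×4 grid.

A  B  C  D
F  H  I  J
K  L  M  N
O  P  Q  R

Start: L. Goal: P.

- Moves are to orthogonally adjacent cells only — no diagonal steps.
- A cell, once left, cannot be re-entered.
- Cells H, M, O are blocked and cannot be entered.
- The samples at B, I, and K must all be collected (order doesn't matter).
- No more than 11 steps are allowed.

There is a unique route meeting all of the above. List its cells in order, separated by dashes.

L - K - F - A - B - C - I - J - N - R - Q - P

Any route must reach B, I, and K and still end at P within 11 moves, so the order of the required stops is forced.
Route from L: left to K, 2× up (reaching A), 2× right (reaching C), down to I, right to J, 2× down (reaching R), 2× left (reaching P) — 11 moves in all.
Check: all required cells visited; 11 ≤ 11 moves.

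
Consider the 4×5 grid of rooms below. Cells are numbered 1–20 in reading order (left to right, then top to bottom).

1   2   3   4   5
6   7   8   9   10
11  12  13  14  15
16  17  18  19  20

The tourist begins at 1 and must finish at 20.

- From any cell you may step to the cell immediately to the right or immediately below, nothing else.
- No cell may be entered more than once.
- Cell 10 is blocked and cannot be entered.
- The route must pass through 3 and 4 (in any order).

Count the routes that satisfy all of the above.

2

A right/down-only route from 1 to 20 makes exactly 3 down-moves and 4 right-moves in some order.
With no other constraints that would be C(7,3) = 35 routes.
A monotone route can only reach the required cells in the order 3, 4, so split there and multiply the segment counts (each segment already excludes blocked cells): 1→3: 1; 3→4: 1; 4→20: 2; product = 2.
That gives 2 routes.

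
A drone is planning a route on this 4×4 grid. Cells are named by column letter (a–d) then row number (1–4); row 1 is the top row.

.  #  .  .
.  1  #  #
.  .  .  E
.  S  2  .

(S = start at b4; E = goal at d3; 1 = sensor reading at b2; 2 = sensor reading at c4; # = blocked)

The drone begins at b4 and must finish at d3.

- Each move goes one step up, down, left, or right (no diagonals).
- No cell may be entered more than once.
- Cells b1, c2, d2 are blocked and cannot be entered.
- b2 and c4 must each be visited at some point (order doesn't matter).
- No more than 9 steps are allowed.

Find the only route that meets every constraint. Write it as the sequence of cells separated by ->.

The budget equals the shortest possible length, so every move has to be on a shortest route through the required cells.
Route from b4: left 1 to a4, up 2 to a2, right 1 to b2, down 1 to b3, right 1 to c3, down 1 to c4, right 1 to d4, up 1 to d3 — 9 moves in all.
Check: all required cells visited; 9 ≤ 9 moves.

b4 -> a4 -> a3 -> a2 -> b2 -> b3 -> c3 -> c4 -> d4 -> d3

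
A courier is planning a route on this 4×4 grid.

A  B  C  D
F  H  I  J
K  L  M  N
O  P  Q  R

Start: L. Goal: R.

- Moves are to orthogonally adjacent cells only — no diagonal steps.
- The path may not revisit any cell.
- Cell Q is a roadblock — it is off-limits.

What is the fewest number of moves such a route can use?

3

The Manhattan distance from L to R is |3−4| + |2−4| = 3, so at least 3 moves are needed.
A route of 3 moves achieves this: L → M → N → R.
Since 3 matches the lower bound, it is optimal.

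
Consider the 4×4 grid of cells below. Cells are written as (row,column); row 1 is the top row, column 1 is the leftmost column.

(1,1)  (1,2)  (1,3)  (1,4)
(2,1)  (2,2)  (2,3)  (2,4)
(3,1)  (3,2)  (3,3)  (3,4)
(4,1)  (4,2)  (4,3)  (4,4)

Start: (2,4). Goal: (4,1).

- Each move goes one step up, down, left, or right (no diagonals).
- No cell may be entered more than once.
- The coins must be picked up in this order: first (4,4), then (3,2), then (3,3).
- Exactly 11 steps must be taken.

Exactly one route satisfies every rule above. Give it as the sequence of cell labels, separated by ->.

The waypoints must appear in the order (4,4), (3,2), (3,3), with no cell reused.
Route from (2,4): 2× down (reaching (4,4)), 2× left (reaching (4,2)), up to (3,2), right to (3,3), up to (2,3), 2× left (reaching (2,1)), 2× down (reaching (4,1)) — 11 moves in all.
Check: order respected ((4,4) at step 2, (3,2) at step 5, (3,3) at step 6); 11 moves as required.

(2,4) -> (3,4) -> (4,4) -> (4,3) -> (4,2) -> (3,2) -> (3,3) -> (2,3) -> (2,2) -> (2,1) -> (3,1) -> (4,1)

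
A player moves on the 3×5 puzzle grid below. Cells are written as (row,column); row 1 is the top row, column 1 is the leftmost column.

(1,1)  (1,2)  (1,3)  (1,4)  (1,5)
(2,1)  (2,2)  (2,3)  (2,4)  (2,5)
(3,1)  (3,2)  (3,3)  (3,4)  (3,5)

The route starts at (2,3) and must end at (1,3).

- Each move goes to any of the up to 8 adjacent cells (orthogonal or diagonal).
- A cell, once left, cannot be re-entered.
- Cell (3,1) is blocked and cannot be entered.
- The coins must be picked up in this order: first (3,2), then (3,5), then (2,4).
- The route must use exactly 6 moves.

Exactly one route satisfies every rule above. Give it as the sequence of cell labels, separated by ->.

(2,3) -> (3,2) -> (3,3) -> (3,4) -> (3,5) -> (2,4) -> (1,3)

The waypoints must appear in the order (3,2), (3,5), (2,4), with no cell reused.
Route from (2,3): down-left 1 to (3,2), right 3 to (3,5), up-left 2 to (1,3) — 6 moves in all.
Check: order respected ((3,2) at step 1, (3,5) at step 4, (2,4) at step 5); 6 moves as required.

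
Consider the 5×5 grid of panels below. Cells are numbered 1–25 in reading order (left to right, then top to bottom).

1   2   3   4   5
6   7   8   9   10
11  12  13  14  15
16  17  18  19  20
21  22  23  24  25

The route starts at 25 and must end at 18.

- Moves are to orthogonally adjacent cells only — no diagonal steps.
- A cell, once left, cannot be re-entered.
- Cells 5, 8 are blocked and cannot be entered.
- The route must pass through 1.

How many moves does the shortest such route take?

Any route passes through 1 somewhere between 25 and 18. Summing Manhattan distances along the two legs (25 → 1 → 18) gives a lower bound of 8 + 5 = 13 moves.
A route of 13 moves achieves this: 25 → 20 → 15 → 10 → 9 → 4 → 3 → 2 → 1 → 6 → 11 → 16 → 17 → 18.
Since 13 matches the lower bound, it is optimal.

13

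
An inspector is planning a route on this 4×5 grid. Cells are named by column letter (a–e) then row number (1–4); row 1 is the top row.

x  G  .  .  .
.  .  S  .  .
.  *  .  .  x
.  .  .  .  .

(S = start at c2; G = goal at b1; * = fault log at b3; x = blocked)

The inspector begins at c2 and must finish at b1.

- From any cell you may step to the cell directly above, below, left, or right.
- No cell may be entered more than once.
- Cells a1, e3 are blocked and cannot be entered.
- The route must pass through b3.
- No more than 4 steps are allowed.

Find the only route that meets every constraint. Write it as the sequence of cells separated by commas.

The budget equals the shortest possible length, so every move has to be on a shortest route through the required cells.
Route from c2: down 1 to c3, left 1 to b3, up 2 to b1 — 4 moves in all.
Check: all required cells visited; 4 ≤ 4 moves.

c2, c3, b3, b2, b1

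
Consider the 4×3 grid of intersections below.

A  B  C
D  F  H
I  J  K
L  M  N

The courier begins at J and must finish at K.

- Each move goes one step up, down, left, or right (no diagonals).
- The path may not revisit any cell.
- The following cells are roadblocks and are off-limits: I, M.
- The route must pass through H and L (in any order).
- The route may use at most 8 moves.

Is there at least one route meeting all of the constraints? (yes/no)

no

The blocked cells wall L off from J completely — no sequence of moves reaches it at all, so no route can satisfy the rules.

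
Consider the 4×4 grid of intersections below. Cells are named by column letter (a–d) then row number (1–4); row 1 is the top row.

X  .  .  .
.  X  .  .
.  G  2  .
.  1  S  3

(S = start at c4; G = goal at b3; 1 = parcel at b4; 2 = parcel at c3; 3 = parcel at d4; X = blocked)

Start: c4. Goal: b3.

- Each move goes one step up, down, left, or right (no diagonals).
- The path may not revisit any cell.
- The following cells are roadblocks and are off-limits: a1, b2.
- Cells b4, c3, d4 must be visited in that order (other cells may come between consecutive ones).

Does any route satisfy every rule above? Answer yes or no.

Even ignoring the required order, no revisit-free route from c4 to b3 manages to pass through all of b4, c3, and d4: branching out from c4, every path either misses one of them or, having collected them, can no longer reach b3 without re-entering a cell.

no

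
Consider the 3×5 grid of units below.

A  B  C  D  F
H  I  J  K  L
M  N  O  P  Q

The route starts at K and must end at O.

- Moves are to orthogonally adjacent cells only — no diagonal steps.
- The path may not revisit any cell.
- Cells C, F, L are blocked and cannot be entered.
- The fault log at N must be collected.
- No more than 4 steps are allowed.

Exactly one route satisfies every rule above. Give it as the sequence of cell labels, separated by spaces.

Any route must reach N and still end at O within 4 moves, so the order of the required stops is forced.
Route from K: left 2 to I, down 1 to N, right 1 to O — 4 moves in all.
Check: all required cells visited; 4 ≤ 4 moves.

K J I N O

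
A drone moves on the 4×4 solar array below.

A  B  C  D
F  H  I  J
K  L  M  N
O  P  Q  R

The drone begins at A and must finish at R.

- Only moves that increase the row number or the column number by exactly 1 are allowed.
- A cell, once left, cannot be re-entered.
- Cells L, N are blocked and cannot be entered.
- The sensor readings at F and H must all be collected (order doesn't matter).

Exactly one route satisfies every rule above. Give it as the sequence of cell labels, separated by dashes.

Moves only go right or down, so the column and row indices never decrease.
Route from A: down to F, 2× right (reaching I), 2× down (reaching Q), right to R — 6 moves in all.
Check: all required cells visited.

A - F - H - I - M - Q - R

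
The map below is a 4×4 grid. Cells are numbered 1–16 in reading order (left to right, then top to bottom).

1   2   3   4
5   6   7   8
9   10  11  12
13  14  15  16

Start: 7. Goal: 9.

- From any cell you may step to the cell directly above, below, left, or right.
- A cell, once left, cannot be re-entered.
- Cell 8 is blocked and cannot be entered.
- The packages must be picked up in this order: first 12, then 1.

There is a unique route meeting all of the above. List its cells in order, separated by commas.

The waypoints must appear in the order 12, 1, with no cell reused.
Route from 7: down to 11, right to 12, down to 16, 2× left (reaching 14), 3× up (reaching 2), left to 1, 2× down (reaching 9) — 11 moves in all.
Check: order respected (12 at step 2, 1 at step 9).

7, 11, 12, 16, 15, 14, 10, 6, 2, 1, 5, 9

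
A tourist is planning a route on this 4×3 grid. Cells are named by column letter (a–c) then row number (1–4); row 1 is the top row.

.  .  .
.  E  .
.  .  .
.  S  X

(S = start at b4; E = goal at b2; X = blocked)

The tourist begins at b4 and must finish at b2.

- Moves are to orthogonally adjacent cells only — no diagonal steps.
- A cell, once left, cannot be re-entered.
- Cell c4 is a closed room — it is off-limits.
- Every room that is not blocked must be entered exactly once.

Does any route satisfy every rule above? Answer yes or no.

yes

One route that works: b4 → a4 → a3 → a2 → a1 → b1 → c1 → c2 → c3 → b3 → b2.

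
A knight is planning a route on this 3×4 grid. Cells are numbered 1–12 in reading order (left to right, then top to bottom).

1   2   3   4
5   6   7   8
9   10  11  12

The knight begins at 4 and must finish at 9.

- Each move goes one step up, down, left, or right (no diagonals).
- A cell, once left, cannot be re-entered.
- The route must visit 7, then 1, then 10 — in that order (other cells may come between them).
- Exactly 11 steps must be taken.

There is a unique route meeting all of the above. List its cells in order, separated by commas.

The waypoints must appear in the order 7, 1, 10, with no cell reused.
Route from 4: down 2 to 12, left 1 to 11, up 2 to 3, left 2 to 1, down 1 to 5, right 1 to 6, down 1 to 10, left 1 to 9 — 11 moves in all.
Check: order respected (7 at step 4, 1 at step 7, 10 at step 10); 11 moves as required.

4, 8, 12, 11, 7, 3, 2, 1, 5, 6, 10, 9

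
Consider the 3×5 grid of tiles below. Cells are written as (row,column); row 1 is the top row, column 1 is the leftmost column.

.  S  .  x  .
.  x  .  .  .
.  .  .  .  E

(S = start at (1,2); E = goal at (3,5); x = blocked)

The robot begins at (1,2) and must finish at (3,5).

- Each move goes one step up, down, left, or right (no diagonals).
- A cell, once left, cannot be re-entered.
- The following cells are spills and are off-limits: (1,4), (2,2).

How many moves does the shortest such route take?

The Manhattan distance from (1,2) to (3,5) is |1−3| + |2−5| = 5, so at least 5 moves are needed.
A route of 5 moves achieves this: (1,2) → (1,3) → (2,3) → (3,3) → (3,4) → (3,5).
Since 5 matches the lower bound, it is optimal.

5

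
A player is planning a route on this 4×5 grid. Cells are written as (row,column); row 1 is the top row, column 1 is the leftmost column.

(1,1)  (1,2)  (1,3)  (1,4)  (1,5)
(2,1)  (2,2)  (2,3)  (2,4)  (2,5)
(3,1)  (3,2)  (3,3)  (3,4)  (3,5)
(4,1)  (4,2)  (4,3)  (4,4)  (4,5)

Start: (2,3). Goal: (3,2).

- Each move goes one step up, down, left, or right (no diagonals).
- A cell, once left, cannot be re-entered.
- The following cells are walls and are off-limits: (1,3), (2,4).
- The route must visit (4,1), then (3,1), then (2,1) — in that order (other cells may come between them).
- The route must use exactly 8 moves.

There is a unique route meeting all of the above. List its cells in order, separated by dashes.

(2,3) - (3,3) - (4,3) - (4,2) - (4,1) - (3,1) - (2,1) - (2,2) - (3,2)

The waypoints must appear in the order (4,1), (3,1), (2,1), with no cell reused.
Route from (2,3): 2× down (reaching (4,3)), 2× left (reaching (4,1)), 2× up (reaching (2,1)), right to (2,2), down to (3,2) — 8 moves in all.
Check: order respected ((4,1) at step 4, (3,1) at step 5, (2,1) at step 6); 8 moves as required.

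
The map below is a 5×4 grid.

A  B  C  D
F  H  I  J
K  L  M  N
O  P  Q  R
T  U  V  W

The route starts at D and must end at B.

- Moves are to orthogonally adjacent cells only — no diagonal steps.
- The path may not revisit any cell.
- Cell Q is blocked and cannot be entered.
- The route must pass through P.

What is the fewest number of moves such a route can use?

10

Any route passes through P somewhere between D and B. Summing Manhattan distances along the two legs (D → P → B) gives a lower bound of 5 + 3 = 8 moves.
The shortest route satisfying every rule uses 10 moves: D → J → N → R → W → V → U → P → L → H → B.
The bound of 8 isn't tight here; checking systematically, no route of length 8 through 9 satisfies every constraint, so 10 is the minimum.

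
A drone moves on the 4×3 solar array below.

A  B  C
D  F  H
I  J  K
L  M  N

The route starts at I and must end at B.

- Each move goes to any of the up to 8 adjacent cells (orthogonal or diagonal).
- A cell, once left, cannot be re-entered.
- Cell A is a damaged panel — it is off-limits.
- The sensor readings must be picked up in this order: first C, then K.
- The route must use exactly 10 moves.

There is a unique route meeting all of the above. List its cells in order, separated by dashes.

I - F - C - H - K - N - M - L - J - D - B

The waypoints must appear in the order C, K, with no cell reused.
Route from I: 2× up-right (reaching C), 3× down (reaching N), 2× left (reaching L), up-right to J, up-left to D, up-right to B — 10 moves in all.
Check: order respected (C at step 2, K at step 4); 10 moves as required.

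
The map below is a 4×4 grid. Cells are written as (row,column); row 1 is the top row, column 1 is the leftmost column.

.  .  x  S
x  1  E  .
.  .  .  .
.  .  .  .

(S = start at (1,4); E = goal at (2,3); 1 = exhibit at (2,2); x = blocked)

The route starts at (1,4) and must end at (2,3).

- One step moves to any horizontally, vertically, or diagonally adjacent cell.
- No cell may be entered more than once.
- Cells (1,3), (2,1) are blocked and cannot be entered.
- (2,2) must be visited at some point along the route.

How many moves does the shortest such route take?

Any route passes through (2,2) somewhere between (1,4) and (2,3). Summing Chebyshev distances along the two legs ((1,4) → (2,2) → (2,3)) gives a lower bound of 2 + 1 = 3 moves.
The shortest route satisfying every rule uses 4 moves: (1,4) → (2,4) → (3,3) → (2,2) → (2,3).
The bound of 3 isn't tight here; checking systematically, no route of length 3 through 3 satisfies every constraint, so 4 is the minimum.

4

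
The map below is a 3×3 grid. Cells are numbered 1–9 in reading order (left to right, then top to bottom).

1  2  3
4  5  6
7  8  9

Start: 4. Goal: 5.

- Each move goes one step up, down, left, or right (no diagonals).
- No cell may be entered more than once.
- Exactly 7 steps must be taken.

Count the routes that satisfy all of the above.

2

Need simple routes of exactly 7 moves from 4 to 5 (Manhattan distance 1, so 3 moves are spent on a detour and 3 undoing it).
Enumerating: 4 1 2 3 6 9 8 5 | 4 7 8 9 6 3 2 5.
That gives 2 routes.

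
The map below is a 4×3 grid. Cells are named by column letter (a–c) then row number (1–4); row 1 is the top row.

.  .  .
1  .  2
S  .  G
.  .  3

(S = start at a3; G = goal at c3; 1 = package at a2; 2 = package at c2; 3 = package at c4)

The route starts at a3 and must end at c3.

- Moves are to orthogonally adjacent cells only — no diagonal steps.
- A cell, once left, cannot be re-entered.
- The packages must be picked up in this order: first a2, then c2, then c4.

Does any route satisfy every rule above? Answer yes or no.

yes

One route that works: a3 → a2 → a1 → b1 → c1 → c2 → b2 → b3 → b4 → c4 → c3.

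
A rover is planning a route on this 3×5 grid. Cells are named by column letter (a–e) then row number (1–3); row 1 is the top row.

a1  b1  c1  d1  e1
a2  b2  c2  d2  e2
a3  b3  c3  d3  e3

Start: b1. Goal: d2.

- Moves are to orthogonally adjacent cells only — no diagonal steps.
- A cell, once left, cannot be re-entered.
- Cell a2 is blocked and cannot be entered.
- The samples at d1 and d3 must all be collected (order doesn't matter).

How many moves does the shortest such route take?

Any route passes through d1 and d3 in some order between b1 and d2. Summing Manhattan distances along each leg and taking the cheapest ordering (b1 → d1 → d3 → d2) gives a lower bound of 2 + 2 + 1 = 5 moves.
The shortest route satisfying every rule uses 7 moves: b1 → c1 → d1 → e1 → e2 → e3 → d3 → d2.
The bound of 5 isn't tight here; checking systematically, no route of length 5 through 6 satisfies every constraint, so 7 is the minimum.

7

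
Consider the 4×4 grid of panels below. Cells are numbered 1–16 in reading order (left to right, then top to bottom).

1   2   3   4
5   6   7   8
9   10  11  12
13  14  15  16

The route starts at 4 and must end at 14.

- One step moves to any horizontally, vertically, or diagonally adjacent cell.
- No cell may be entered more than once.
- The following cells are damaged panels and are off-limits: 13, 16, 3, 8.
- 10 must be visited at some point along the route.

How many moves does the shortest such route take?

Any route passes through 10 somewhere between 4 and 14. Summing Chebyshev distances along the two legs (4 → 10 → 14) gives a lower bound of 2 + 1 = 3 moves.
A route of 3 moves achieves this: 4 → 7 → 10 → 14.
Since 3 matches the lower bound, it is optimal.

3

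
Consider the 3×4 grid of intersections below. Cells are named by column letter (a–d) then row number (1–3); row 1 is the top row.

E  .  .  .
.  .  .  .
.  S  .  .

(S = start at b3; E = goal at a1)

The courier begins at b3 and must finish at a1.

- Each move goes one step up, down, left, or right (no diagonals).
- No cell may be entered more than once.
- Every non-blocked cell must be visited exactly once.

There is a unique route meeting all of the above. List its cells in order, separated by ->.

Need to visit all 12 open cells exactly once, starting at b3 and ending at a1.
Cell d1 has only two open neighbours (d2 and c1), so the path must pass straight through it: one of those is the cell it's entered from and the other is where it exits.
Route from b3: left to a3, up to a2, 2× right (reaching c2), down to c3, right to d3, 2× up (reaching d1), 3× left (reaching a1) — 11 moves in all.
Check: all 12 open cells covered.

b3 -> a3 -> a2 -> b2 -> c2 -> c3 -> d3 -> d2 -> d1 -> c1 -> b1 -> a1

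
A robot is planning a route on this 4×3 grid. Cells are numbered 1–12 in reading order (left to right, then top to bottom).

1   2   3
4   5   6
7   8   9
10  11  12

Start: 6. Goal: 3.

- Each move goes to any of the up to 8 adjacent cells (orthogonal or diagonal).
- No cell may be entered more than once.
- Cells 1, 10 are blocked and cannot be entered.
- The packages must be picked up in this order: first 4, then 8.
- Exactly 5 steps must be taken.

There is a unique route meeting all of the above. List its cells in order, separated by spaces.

6 2 4 8 5 3

The waypoints must appear in the order 4, 8, with no cell reused.
Route from 6: up-left to 2, down-left to 4, down-right to 8, up to 5, up-right to 3 — 5 moves in all.
Check: order respected (4 at step 2, 8 at step 3); 5 moves as required.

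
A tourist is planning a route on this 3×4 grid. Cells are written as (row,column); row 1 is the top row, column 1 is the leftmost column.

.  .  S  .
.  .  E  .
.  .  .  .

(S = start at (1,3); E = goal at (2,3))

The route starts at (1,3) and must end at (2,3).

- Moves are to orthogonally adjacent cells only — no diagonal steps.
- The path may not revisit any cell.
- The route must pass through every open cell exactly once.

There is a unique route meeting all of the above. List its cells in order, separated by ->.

Need to visit all 12 open cells exactly once, starting at (1,3) and ending at (2,3).
Cell (3,1) has only two open neighbours ((2,1) and (3,2)), so the path must pass straight through it: one of those is the cell it's entered from and the other is where it exits.
Route from (1,3): right to (1,4), 2× down (reaching (3,4)), 3× left (reaching (3,1)), 2× up (reaching (1,1)), right to (1,2), down to (2,2), right to (2,3) — 11 moves in all.
Check: all 12 open cells covered.

(1,3) -> (1,4) -> (2,4) -> (3,4) -> (3,3) -> (3,2) -> (3,1) -> (2,1) -> (1,1) -> (1,2) -> (2,2) -> (2,3)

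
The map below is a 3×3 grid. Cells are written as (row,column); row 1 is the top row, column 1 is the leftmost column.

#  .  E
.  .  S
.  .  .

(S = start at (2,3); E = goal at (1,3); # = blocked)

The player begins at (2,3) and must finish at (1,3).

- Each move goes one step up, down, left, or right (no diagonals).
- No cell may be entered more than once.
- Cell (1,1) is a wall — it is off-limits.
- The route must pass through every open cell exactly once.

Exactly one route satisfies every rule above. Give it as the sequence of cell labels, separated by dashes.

(2,3) - (3,3) - (3,2) - (3,1) - (2,1) - (2,2) - (1,2) - (1,3)

Need to visit all 8 open cells exactly once, starting at (2,3) and ending at (1,3).
Cell (3,3) has only two open neighbours ((2,3) and (3,2)), so the path must pass straight through it: one of those is the cell it's entered from and the other is where it exits.
Route from (2,3): down 1 to (3,3), left 2 to (3,1), up 1 to (2,1), right 1 to (2,2), up 1 to (1,2), right 1 to (1,3) — 7 moves in all.
Check: all 8 open cells covered.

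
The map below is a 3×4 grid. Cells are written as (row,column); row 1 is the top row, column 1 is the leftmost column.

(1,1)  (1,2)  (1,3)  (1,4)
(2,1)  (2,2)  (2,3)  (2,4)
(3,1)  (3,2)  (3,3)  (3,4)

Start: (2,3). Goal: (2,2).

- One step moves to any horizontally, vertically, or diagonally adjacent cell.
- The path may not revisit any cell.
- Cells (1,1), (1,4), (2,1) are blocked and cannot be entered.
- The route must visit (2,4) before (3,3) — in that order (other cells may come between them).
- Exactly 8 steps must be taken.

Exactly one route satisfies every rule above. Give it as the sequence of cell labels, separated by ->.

The waypoints must appear in the order (2,4), (3,3), with no cell reused.
Route from (2,3): up-left to (1,2), right to (1,3), down-right to (2,4), down to (3,4), 3× left (reaching (3,1)), up-right to (2,2) — 8 moves in all.
Check: order respected ((2,4) at step 3, (3,3) at step 5); 8 moves as required.

(2,3) -> (1,2) -> (1,3) -> (2,4) -> (3,4) -> (3,3) -> (3,2) -> (3,1) -> (2,2)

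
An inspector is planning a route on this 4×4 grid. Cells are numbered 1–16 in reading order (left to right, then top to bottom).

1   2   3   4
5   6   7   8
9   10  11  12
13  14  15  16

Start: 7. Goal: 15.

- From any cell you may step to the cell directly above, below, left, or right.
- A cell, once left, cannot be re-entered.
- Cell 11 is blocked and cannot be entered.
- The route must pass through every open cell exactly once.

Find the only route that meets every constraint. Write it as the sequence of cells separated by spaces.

Need to visit all 15 open cells exactly once, starting at 7 and ending at 15.
Cell 12 has only two open neighbours (8 and 16), so the path must pass straight through it: one of those is the cell it's entered from and the other is where it exits.
Route from 7: left 1 to 6, down 2 to 14, left 1 to 13, up 3 to 1, right 3 to 4, down 3 to 16, left 1 to 15 — 14 moves in all.
Check: all 15 open cells covered.

7 6 10 14 13 9 5 1 2 3 4 8 12 16 15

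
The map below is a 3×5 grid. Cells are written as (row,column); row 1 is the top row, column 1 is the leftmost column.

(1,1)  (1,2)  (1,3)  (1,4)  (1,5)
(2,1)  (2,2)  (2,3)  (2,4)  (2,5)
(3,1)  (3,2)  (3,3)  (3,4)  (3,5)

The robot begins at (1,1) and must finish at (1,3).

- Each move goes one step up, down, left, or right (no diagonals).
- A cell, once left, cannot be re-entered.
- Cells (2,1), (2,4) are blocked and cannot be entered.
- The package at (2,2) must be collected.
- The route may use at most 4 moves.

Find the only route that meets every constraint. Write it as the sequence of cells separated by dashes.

The budget equals the shortest possible length, so every move has to be on a shortest route through the required cells.
Route from (1,1): right 1 to (1,2), down 1 to (2,2), right 1 to (2,3), up 1 to (1,3) — 4 moves in all.
Check: all required cells visited; 4 ≤ 4 moves.

(1,1) - (1,2) - (2,2) - (2,3) - (1,3)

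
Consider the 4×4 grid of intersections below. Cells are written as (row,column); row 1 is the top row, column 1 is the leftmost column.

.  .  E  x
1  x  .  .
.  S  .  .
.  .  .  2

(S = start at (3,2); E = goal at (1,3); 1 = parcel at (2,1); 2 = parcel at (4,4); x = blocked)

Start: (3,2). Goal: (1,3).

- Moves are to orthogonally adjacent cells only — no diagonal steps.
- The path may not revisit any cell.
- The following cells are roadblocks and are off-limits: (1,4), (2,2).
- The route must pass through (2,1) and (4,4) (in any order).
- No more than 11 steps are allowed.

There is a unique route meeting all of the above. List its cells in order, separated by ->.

(3,2) -> (3,3) -> (3,4) -> (4,4) -> (4,3) -> (4,2) -> (4,1) -> (3,1) -> (2,1) -> (1,1) -> (1,2) -> (1,3)

The budget equals the shortest possible length, so every move has to be on a shortest route through the required cells.
Route from (3,2): 2× right (reaching (3,4)), down to (4,4), 3× left (reaching (4,1)), 3× up (reaching (1,1)), 2× right (reaching (1,3)) — 11 moves in all.
Check: all required cells visited; 11 ≤ 11 moves.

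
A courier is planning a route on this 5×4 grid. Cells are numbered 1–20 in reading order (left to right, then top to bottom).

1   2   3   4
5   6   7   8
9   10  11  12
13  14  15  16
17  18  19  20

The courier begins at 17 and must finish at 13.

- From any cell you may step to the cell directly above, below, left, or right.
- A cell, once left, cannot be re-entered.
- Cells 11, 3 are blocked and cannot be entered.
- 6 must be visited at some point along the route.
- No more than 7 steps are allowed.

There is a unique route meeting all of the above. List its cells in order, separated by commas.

Any route must reach 6 and still end at 13 within 7 moves, so the order of the required stops is forced.
Route from 17: right 1 to 18, up 3 to 6, left 1 to 5, down 2 to 13 — 7 moves in all.
Check: all required cells visited; 7 ≤ 7 moves.

17, 18, 14, 10, 6, 5, 9, 13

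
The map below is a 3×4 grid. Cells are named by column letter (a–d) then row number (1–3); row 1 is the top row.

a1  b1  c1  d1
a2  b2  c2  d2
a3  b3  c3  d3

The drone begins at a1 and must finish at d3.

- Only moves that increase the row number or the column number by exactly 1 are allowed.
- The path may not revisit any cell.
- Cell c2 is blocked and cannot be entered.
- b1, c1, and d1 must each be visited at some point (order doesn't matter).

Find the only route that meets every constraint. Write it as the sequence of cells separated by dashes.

a1 - b1 - c1 - d1 - d2 - d3

Moves only go right or down, so the column and row indices never decrease.
Route from a1: 3× right (reaching d1), 2× down (reaching d3) — 5 moves in all.
Check: all required cells visited.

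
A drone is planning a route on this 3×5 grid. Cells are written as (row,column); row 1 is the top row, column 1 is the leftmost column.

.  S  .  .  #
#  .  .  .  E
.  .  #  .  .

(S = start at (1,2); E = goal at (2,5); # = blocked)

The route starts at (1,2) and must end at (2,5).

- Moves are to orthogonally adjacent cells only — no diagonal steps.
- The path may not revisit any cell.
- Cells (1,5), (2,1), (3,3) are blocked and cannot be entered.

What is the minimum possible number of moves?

The Manhattan distance from (1,2) to (2,5) is |1−2| + |2−5| = 4, so at least 4 moves are needed.
A route of 4 moves achieves this: (1,2) → (2,2) → (2,3) → (2,4) → (2,5).
Since 4 matches the lower bound, it is optimal.

4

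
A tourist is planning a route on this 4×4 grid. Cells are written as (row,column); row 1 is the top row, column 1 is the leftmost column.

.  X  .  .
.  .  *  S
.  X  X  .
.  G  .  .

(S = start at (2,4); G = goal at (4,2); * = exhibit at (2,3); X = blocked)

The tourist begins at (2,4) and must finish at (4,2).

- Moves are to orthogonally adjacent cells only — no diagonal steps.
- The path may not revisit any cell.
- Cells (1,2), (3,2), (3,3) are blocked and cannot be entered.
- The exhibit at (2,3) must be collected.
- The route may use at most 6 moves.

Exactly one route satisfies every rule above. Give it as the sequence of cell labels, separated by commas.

(2,4), (2,3), (2,2), (2,1), (3,1), (4,1), (4,2)

The budget equals the shortest possible length, so every move has to be on a shortest route through the required cells.
Route from (2,4): 3× left (reaching (2,1)), 2× down (reaching (4,1)), right to (4,2) — 6 moves in all.
Check: all required cells visited; 6 ≤ 6 moves.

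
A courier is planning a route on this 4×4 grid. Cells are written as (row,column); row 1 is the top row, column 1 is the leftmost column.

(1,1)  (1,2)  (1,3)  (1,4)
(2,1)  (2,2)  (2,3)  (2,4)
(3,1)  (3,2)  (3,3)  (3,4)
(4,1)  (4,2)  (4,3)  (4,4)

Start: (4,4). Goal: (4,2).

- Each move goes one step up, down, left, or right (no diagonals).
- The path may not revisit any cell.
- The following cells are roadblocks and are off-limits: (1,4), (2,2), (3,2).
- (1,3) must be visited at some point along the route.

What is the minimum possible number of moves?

Any route passes through (1,3) somewhere between (4,4) and (4,2). Summing Manhattan distances along the two legs ((4,4) → (1,3) → (4,2)) gives a lower bound of 4 + 4 = 8 moves.
The shortest route satisfying every rule uses 10 moves: (4,4) → (3,4) → (2,4) → (2,3) → (1,3) → (1,2) → (1,1) → (2,1) → (3,1) → (4,1) → (4,2).
The no-revisit rule (legs can't share cells) pushes the minimum above the 8-move bound; an exhaustive check rules out every length from 8 to 9, leaving 10 as the minimum.

10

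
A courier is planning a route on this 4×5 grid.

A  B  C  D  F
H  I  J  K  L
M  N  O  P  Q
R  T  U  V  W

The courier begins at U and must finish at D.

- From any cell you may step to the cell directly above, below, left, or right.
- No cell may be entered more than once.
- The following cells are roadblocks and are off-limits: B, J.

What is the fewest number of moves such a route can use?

The Manhattan distance from U to D is |4−1| + |3−4| = 4, so at least 4 moves are needed.
A route of 4 moves achieves this: U → O → P → K → D.
Since 4 matches the lower bound, it is optimal.

4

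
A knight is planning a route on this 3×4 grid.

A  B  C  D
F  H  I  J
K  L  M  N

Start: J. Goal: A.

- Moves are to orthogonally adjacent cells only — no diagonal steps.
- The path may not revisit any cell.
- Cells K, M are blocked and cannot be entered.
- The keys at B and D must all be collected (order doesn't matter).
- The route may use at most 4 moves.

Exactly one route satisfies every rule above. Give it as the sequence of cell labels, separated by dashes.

J - D - C - B - A

The budget equals the shortest possible length, so every move has to be on a shortest route through the required cells.
Route from J: up 1 to D, left 3 to A — 4 moves in all.
Check: all required cells visited; 4 ≤ 4 moves.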